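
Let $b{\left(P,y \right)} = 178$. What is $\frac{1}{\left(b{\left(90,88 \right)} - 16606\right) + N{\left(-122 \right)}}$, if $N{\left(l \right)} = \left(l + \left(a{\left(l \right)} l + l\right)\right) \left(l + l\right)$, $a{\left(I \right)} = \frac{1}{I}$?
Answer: $\frac{1}{42864} \approx 2.333 \cdot 10^{-5}$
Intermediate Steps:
$N{\left(l \right)} = 2 l \left(1 + 2 l\right)$ ($N{\left(l \right)} = \left(l + \left(\frac{l}{l} + l\right)\right) \left(l + l\right) = \left(l + \left(1 + l\right)\right) 2 l = \left(1 + 2 l\right) 2 l = 2 l \left(1 + 2 l\right)$)
$\frac{1}{\left(b{\left(90,88 \right)} - 16606\right) + N{\left(-122 \right)}} = \frac{1}{\left(178 - 16606\right) + 2 \left(-122\right) \left(1 + 2 \left(-122\right)\right)} = \frac{1}{\left(178 - 16606\right) + 2 \left(-122\right) \left(1 - 244\right)} = \frac{1}{-16428 + 2 \left(-122\right) \left(-243\right)} = \frac{1}{-16428 + 59292} = \frac{1}{42864}$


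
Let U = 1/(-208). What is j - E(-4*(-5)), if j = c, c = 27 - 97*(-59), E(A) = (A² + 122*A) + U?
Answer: 605281/208 ≈ 2910.0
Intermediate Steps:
U = -1/208 ≈ -0.0048077
E(A) = -1/208 + A² + 122*A (E(A) = (A² + 122*A) - 1/208 = -1/208 + A² + 122*A)
c = 5750 (c = 27 + 5723 = 5750)
j = 5750
j - E(-4*(-5)) = 5750 - (-1/208 + (-4*(-5))² + 122*(-4*(-5))) = 5750 - (-1/208 + 20² + 122*20) = 5750 - (-1/208 + 400 + 2440) = 5750 - 1*590719/208 = 5750 - 590719/208 = 605281/208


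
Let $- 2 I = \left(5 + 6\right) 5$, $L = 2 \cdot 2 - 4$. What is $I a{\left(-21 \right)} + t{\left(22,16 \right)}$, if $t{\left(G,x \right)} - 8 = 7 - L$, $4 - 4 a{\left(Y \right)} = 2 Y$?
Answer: $- \frac{1205}{4} \approx -301.25$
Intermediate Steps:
$L = 0$ ($L = 4 - 4 = 0$)
$a{\left(Y \right)} = 1 - \frac{Y}{2}$ ($a{\left(Y \right)} = 1 - \frac{2 Y}{4} = 1 - \frac{Y}{2}$)
$I = - \frac{55}{2}$ ($I = - \frac{\left(5 + 6\right) 5}{2} = - \frac{11 \cdot 5}{2} = \left(- \frac{1}{2}\right) 55 = - \frac{55}{2} \approx -27.5$)
$t{\left(G,x \right)} = 15$ ($t{\left(G,x \right)} = 8 + \left(7 - 0\right) = 8 + \left(7 + 0\right) = 8 + 7 = 15$)
$I a{\left(-21 \right)} + t{\left(22,16 \right)} = - \frac{55 \left(1 - - \frac{21}{2}\right)}{2} + 15 = - \frac{55 \left(1 + \frac{21}{2}\right)}{2} + 15 = \left(- \frac{55}{2}\right) \frac{23}{2} + 15 = - \frac{1265}{4} + 15 = - \frac{1205}{4}$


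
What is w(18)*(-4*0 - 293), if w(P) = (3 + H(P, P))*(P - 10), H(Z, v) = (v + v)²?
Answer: -3044856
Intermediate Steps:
H(Z, v) = 4*v² (H(Z, v) = (2*v)² = 4*v²)
w(P) = (-10 + P)*(3 + 4*P²) (w(P) = (3 + 4*P²)*(P - 10) = (3 + 4*P²)*(-10 + P) = (-10 + P)*(3 + 4*P²))
w(18)*(-4*0 - 293) = (-30 - 40*18² + 3*18 + 4*18³)*(-4*0 - 293) = (-30 - 40*324 + 54 + 4*5832)*(0 - 293) = (-30 - 12960 + 54 + 23328)*(-293) = 10392*(-293) = -3044856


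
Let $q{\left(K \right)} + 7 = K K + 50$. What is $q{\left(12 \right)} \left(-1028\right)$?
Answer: $-192236$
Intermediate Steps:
$q{\left(K \right)} = 43 + K^{2}$ ($q{\left(K \right)} = -7 + \left(K K + 50\right) = -7 + \left(K^{2} + 50\right) = -7 + \left(50 + K^{2}\right) = 43 + K^{2}$)
$q{\left(12 \right)} \left(-1028\right) = \left(43 + 12^{2}\right) \left(-1028\right) = \left(43 + 144\right) \left(-1028\right) = 187 \left(-1028\right) = -192236$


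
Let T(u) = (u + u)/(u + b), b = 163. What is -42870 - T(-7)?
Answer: -3343853/78 ≈ -42870.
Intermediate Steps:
T(u) = 2*u/(163 + u) (T(u) = (u + u)/(u + 163) = (2*u)/(163 + u) = 2*u/(163 + u))
-42870 - T(-7) = -42870 - 2*(-7)/(163 - 7) = -42870 - 2*(-7)/156 = -42870 - 1*(-7/78) = -42870 + 7/78 = -3343853/78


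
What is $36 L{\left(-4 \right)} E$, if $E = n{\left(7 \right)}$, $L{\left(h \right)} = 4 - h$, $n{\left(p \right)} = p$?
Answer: $2016$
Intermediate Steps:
$E = 7$
$36 L{\left(-4 \right)} E = 36 \left(4 - -4\right) 7 = 36 \left(4 + 4\right) 7 = 36 \cdot 8 \cdot 7 = 288 \cdot 7 = 2016$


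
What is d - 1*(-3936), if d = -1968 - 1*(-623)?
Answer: 2591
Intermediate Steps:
d = -1345 (d = -1968 + 623 = -1345)
d - 1*(-3936) = -1345 - 1*(-3936) = -1345 + 3936 = 2591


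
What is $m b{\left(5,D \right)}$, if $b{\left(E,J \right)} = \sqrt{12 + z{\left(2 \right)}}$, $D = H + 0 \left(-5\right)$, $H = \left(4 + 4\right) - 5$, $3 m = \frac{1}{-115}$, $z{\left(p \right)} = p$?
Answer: $- \frac{\sqrt{14}}{345} \approx -0.010845$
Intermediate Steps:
$m = - \frac{1}{345}$ ($m = \frac{1}{3 \left(-115\right)} = \frac{1}{3} \left(- \frac{1}{115}\right) = - \frac{1}{345} \approx -0.0028986$)
$H = 3$ ($H = 8 - 5 = 3$)
$D = 3$ ($D = 3 + 0 \left(-5\right) = 3 + 0 = 3$)
$b{\left(E,J \right)} = \sqrt{14}$ ($b{\left(E,J \right)} = \sqrt{12 + 2} = \sqrt{14}$)
$m b{\left(5,D \right)} = - \frac{\sqrt{14}}{345}$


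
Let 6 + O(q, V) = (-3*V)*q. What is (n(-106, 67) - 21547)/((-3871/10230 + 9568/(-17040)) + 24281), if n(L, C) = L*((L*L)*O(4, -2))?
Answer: -5195640651850/5878445351 ≈ -883.85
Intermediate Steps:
O(q, V) = -6 - 3*V*q (O(q, V) = -6 + (-3*V)*q = -6 - 3*V*q)
n(L, C) = 18*L**3 (n(L, C) = L*((L*L)*(-6 - 3*(-2)*4)) = L*(L**2*(-6 + 24)) = L*(L**2*18) = L*(18*L**2) = 18*L**3)
(n(-106, 67) - 21547)/((-3871/10230 + 9568/(-17040)) + 24281) = (18*(-106)**3 - 21547)/((-3871/10230 + 9568/(-17040)) + 24281) = (18*(-1191016) - 21547)/((-3871*1/10230 + 9568*(-1/17040)) + 24281) = (-21438288 - 21547)/((-3871/10230 - 598/1065) + 24281) = -21459835/(-227559/242110 + 24281) = -21459835/5878445351/242110 = -21459835*242110/5878445351 = -5195640651850/5878445351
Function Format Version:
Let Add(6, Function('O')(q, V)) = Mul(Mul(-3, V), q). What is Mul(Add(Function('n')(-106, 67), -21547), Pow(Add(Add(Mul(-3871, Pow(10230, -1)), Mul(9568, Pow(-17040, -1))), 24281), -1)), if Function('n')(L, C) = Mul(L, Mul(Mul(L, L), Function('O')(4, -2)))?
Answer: Rational(-5195640651850, 5878445351) ≈ -883.85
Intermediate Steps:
Function('O')(q, V) = Add(-6, Mul(-3, V, q)) (Function('O')(q, V) = Add(-6, Mul(Mul(-3, V), q)) = Add(-6, Mul(-3, V, q)))
Function('n')(L, C) = Mul(18, Pow(L, 3)) (Function('n')(L, C) = Mul(L, Mul(Mul(L, L), Add(-6, Mul(-3, -2, 4)))) = Mul(L, Mul(Pow(L, 2), Add(-6, 24))) = Mul(L, Mul(Pow(L, 2), 18)) = Mul(L, Mul(18, Pow(L, 2))) = Mul(18, Pow(L, 3)))
Mul(Add(Function('n')(-106, 67), -21547), Pow(Add(Add(Mul(-3871, Pow(10230, -1)), Mul(9568, Pow(-17040, -1))), 24281), -1)) = Mul(Add(Mul(18, Pow(-106, 3)), -21547), Pow(Add(Add(Mul(-3871, Pow(10230, -1)), Mul(9568, Pow(-17040, -1))), 24281), -1)) = Mul(Add(Mul(18, -1191016), -21547), Pow(Add(Add(Mul(-3871, Rational(1, 10230)), Mul(9568, Rational(-1, 17040))), 24281), -1)) = Mul(Add(-21438288, -21547), Pow(Add(Add(Rational(-3871, 10230), Rational(-598, 1065)), 24281), -1)) = Mul(-21459835, Pow(Add(Rational(-227559, 242110), 24281), -1)) = Mul(-21459835, Pow(Rational(5878445351, 242110), -1)) = Mul(-21459835, Rational(242110, 5878445351)) = Rational(-5195640651850, 5878445351)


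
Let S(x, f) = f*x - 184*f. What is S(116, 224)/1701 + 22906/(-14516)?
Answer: -18576487/1763694 ≈ -10.533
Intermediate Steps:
S(x, f) = -184*f + f*x
S(116, 224)/1701 + 22906/(-14516) = (224*(-184 + 116))/1701 + 22906/(-14516) = (224*(-68))*(1/1701) + 22906*(-1/14516) = -15232*1/1701 - 11453/7258 = -2176/243 - 11453/7258 = -18576487/1763694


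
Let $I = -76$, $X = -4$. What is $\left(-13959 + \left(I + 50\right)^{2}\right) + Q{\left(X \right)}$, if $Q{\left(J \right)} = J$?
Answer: $-13287$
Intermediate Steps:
$\left(-13959 + \left(I + 50\right)^{2}\right) + Q{\left(X \right)} = \left(-13959 + \left(-76 + 50\right)^{2}\right) - 4 = \left(-13959 + \left(-26\right)^{2}\right) - 4 = \left(-13959 + 676\right) - 4 = -13283 - 4 = -13287$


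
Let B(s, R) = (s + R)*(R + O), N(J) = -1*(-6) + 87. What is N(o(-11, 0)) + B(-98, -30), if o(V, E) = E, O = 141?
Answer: -14115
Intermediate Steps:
N(J) = 93 (N(J) = 6 + 87 = 93)
B(s, R) = (141 + R)*(R + s) (B(s, R) = (s + R)*(R + 141) = (R + s)*(141 + R) = (141 + R)*(R + s))
N(o(-11, 0)) + B(-98, -30) = 93 + ((-30)² + 141*(-30) + 141*(-98) - 30*(-98)) = 93 + (900 - 4230 - 13818 + 2940) = 93 - 14208 = -14115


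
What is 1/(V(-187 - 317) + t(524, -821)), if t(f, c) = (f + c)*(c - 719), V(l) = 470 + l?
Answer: 1/457346 ≈ 2.1865e-6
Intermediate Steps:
t(f, c) = (-719 + c)*(c + f) (t(f, c) = (c + f)*(-719 + c) = (-719 + c)*(c + f))
1/(V(-187 - 317) + t(524, -821)) = 1/((470 + (-187 - 317)) + ((-821)**2 - 719*(-821) - 719*524 - 821*524)) = 1/((470 - 504) + (674041 + 590299 - 376756 - 430204)) = 1/(-34 + 457380) = 1/457346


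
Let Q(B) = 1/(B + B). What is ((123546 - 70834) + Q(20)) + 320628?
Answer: 14933601/40 ≈ 3.7334e+5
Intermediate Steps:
Q(B) = 1/(2*B)
((123546 - 70834) + Q(20)) + 320628 = ((123546 - 70834) + (½)/20) + 320628 = (52712 + (½)*(1/20)) + 320628 = (52712 + 1/40) + 320628 = 2108481/40 + 320628 = 14933601/40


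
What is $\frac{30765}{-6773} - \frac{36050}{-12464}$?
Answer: $- \frac{69644155}{42209336} \approx -1.65$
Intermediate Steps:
$\frac{30765}{-6773} - \frac{36050}{-12464} = 30765 \left(- \frac{1}{6773}\right) - - \frac{18025}{6232} = - \frac{30765}{6773} + \frac{18025}{6232} = - \frac{69644155}{42209336}$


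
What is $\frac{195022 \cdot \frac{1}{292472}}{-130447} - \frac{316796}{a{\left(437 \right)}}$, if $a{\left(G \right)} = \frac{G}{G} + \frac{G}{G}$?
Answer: $- \frac{3021607770735327}{19076047492} \approx -1.584 \cdot 10^{5}$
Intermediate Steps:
$a{\left(G \right)} = 2$ ($a{\left(G \right)} = 1 + 1 = 2$)
$\frac{195022 \cdot \frac{1}{292472}}{-130447} - \frac{316796}{a{\left(437 \right)}} = \frac{195022 \cdot \frac{1}{292472}}{-130447} - \frac{316796}{2} = 195022 \cdot \frac{1}{292472} \left(- \frac{1}{130447}\right) - 158398 = \frac{97511}{146236} \left(- \frac{1}{130447}\right) - 158398 = - \frac{97511}{19076047492} - 158398 = - \frac{3021607770735327}{19076047492}$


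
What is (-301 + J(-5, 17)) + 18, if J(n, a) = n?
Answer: -288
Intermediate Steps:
(-301 + J(-5, 17)) + 18 = (-301 - 5) + 18 = -306 + 18 = -288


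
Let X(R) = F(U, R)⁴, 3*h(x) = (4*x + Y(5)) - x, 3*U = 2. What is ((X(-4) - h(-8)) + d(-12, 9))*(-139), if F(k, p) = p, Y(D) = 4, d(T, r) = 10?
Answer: -113702/3 ≈ -37901.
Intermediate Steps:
U = ⅔ (U = (⅓)*2 = ⅔ ≈ 0.66667)
h(x) = 4/3 + x (h(x) = ((4*x + 4) - x)/3 = ((4 + 4*x) - x)/3 = (4 + 3*x)/3 = 4/3 + x)
X(R) = R⁴
((X(-4) - h(-8)) + d(-12, 9))*(-139) = (((-4)⁴ - (4/3 - 8)) + 10)*(-139) = ((256 - 1*(-20/3)) + 10)*(-139) = ((256 + 20/3) + 10)*(-139) = (788/3 + 10)*(-139) = (818/3)*(-139) = -113702/3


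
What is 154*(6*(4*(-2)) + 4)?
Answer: -6776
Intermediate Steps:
154*(6*(4*(-2)) + 4) = 154*(6*(-8) + 4) = 154*(-48 + 4) = 154*(-44) = -6776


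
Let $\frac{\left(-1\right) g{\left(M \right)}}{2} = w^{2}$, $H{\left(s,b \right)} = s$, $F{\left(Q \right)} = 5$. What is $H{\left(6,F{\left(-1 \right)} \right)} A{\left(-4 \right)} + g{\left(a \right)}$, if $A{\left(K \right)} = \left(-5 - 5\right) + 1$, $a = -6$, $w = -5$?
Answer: $-104$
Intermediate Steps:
$A{\left(K \right)} = -9$ ($A{\left(K \right)} = -10 + 1 = -9$)
$g{\left(M \right)} = -50$ ($g{\left(M \right)} = - 2 \left(-5\right)^{2} = \left(-2\right) 25 = -50$)
$H{\left(6,F{\left(-1 \right)} \right)} A{\left(-4 \right)} + g{\left(a \right)} = 6 \left(-9\right) - 50 = -54 - 50 = -104$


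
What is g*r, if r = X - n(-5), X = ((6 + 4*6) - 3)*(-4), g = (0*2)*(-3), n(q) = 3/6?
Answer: 0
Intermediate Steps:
n(q) = 1/2 (n(q) = 3*(1/6) = 1/2)
g = 0 (g = 0*(-3) = 0)
X = -108 (X = ((6 + 24) - 3)*(-4) = (30 - 3)*(-4) = 27*(-4) = -108)
r = -217/2 (r = -108 - 1*1/2 = -108 - 1/2 = -217/2 ≈ -108.50)
g*r = 0*(-217/2) = 0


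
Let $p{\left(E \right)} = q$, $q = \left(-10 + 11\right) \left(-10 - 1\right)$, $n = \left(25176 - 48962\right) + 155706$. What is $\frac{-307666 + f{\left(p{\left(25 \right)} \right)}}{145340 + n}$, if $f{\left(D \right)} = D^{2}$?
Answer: $- \frac{20503}{18484} \approx -1.1092$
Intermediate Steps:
$n = 131920$ ($n = -23786 + 155706 = 131920$)
$q = -11$ ($q = 1 \left(-11\right) = -11$)
$p{\left(E \right)} = -11$
$\frac{-307666 + f{\left(p{\left(25 \right)} \right)}}{145340 + n} = \frac{-307666 + \left(-11\right)^{2}}{145340 + 131920} = \frac{-307666 + 121}{277260} = \left(-307545\right) \frac{1}{277260} = - \frac{20503}{18484}$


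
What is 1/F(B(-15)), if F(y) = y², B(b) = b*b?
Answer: 1/50625 ≈ 1.9753e-5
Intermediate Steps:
B(b) = b²
1/F(B(-15)) = 1/(((-15)²)²) = 1/(225²) = 1/50625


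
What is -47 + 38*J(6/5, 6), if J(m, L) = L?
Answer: 181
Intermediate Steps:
-47 + 38*J(6/5, 6) = -47 + 38*6 = -47 + 228 = 181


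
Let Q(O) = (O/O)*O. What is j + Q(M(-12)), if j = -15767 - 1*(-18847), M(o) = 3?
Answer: 3083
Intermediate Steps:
j = 3080 (j = -15767 + 18847 = 3080)
Q(O) = O (Q(O) = 1*O = O)
j + Q(M(-12)) = 3080 + 3 = 3083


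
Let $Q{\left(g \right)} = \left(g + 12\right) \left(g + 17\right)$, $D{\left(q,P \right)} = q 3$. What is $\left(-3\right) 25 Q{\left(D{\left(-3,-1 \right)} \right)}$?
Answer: $-1800$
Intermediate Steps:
$D{\left(q,P \right)} = 3 q$
$Q{\left(g \right)} = \left(12 + g\right) \left(17 + g\right)$
$\left(-3\right) 25 Q{\left(D{\left(-3,-1 \right)} \right)} = \left(-3\right) 25 \left(204 + \left(3 \left(-3\right)\right)^{2} + 29 \cdot 3 \left(-3\right)\right) = - 75 \left(204 + \left(-9\right)^{2} + 29 \left(-9\right)\right) = - 75 \left(204 + 81 - 261\right) = \left(-75\right) 24 = -1800$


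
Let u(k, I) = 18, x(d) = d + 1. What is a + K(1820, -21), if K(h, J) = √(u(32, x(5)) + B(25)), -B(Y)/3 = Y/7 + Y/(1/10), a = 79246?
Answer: 79246 + I*√36393/7 ≈ 79246.0 + 27.253*I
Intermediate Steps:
x(d) = 1 + d
B(Y) = -213*Y/7 (B(Y) = -3*(Y/7 + Y/(1/10)) = -3*(Y*(⅐) + Y/(⅒)) = -3*(Y/7 + Y*10) = -3*(Y/7 + 10*Y) = -213*Y/7)
K(h, J) = I*√36393/7 (K(h, J) = √(18 - 213/7*25) = √(18 - 5325/7) = √(-5199/7) = I*√36393/7)
a + K(1820, -21) = 79246 + I*√36393/7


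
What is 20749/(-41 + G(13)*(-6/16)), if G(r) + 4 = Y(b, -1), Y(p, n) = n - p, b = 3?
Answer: -20749/38 ≈ -546.03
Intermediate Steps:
G(r) = -8 (G(r) = -4 + (-1 - 1*3) = -4 + (-1 - 3) = -4 - 4 = -8)
20749/(-41 + G(13)*(-6/16)) = 20749/(-41 - (-48)/16) = 20749/(-41 - 8*(-3/8)) = 20749/(-41 + 3) = 20749/(-38) = 20749*(-1/38) = -20749/38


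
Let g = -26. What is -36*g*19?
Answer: 17784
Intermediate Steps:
-36*g*19 = -36*(-26)*19 = 936*19 = 17784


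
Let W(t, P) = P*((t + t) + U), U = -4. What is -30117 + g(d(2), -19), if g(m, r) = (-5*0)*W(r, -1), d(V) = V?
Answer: -30117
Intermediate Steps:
W(t, P) = P*(-4 + 2*t) (W(t, P) = P*((t + t) - 4) = P*(2*t - 4) = P*(-4 + 2*t))
g(m, r) = 0 (g(m, r) = (-5*0)*(2*(-1)*(-2 + r)) = 0*(4 - 2*r) = 0)
-30117 + g(d(2), -19) = -30117 + 0 = -30117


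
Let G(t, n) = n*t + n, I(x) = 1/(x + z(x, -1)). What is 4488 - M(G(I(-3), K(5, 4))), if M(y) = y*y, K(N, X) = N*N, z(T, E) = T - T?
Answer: 37892/9 ≈ 4210.2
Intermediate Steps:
z(T, E) = 0
K(N, X) = N**2
I(x) = 1/x (I(x) = 1/(x + 0) = 1/x)
G(t, n) = n + n*t
M(y) = y**2
4488 - M(G(I(-3), K(5, 4))) = 4488 - (5**2*(1 + 1/(-3)))**2 = 4488 - (25*(1 - 1/3))**2 = 4488 - (25*(2/3))**2 = 4488 - (50/3)**2 = 4488 - 1*2500/9 = 4488 - 2500/9 = 37892/9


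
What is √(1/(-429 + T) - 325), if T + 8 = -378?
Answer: 2*I*√53968485/815 ≈ 18.028*I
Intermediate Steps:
T = -386 (T = -8 - 378 = -386)
√(1/(-429 + T) - 325) = √(1/(-429 - 386) - 325) = √(1/(-815) - 325) = √(-1/815 - 325) = √(-264876/815) = 2*I*√53968485/815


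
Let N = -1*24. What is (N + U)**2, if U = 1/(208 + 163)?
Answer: 79263409/137641 ≈ 575.87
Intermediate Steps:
N = -24
U = 1/371 ≈ 0.0026954
(N + U)**2 = (-24 + 1/371)**2 = (-8903/371)**2 = 79263409/137641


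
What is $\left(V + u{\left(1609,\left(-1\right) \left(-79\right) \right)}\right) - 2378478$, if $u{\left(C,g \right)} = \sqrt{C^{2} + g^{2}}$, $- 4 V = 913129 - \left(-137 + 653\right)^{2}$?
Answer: $- \frac{10160785}{4} + \sqrt{2595122} \approx -2.5386 \cdot 10^{6}$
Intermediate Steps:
$V = - \frac{646873}{4}$ ($V = - \frac{913129 - \left(-137 + 653\right)^{2}}{4} = - \frac{913129 - 516^{2}}{4} = - \frac{913129 - 266256}{4} = \left(- \frac{1}{4}\right) 646873 = - \frac{646873}{4} \approx -1.6172 \cdot 10^{5}$)
$\left(V + u{\left(1609,\left(-1\right) \left(-79\right) \right)}\right) - 2378478 = \left(- \frac{646873}{4} + \sqrt{1609^{2} + \left(\left(-1\right) \left(-79\right)\right)^{2}}\right) - 2378478 = \left(- \frac{646873}{4} + \sqrt{2588881 + 79^{2}}\right) - 2378478 = \left(- \frac{646873}{4} + \sqrt{2588881 + 6241}\right) - 2378478 = \left(- \frac{646873}{4} + \sqrt{2595122}\right) - 2378478 = - \frac{10160785}{4} + \sqrt{2595122}$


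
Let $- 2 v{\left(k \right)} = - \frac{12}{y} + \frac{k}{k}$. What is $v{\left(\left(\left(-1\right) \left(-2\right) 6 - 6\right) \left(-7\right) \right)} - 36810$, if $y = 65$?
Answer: $- \frac{4785353}{130} \approx -36810.0$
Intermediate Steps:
$v{\left(k \right)} = - \frac{53}{130}$ ($v{\left(k \right)} = - \frac{- \frac{12}{65} + \frac{k}{k}}{2} = - \frac{\left(-12\right) \frac{1}{65} + 1}{2} = - \frac{- \frac{12}{65} + 1}{2} = \left(- \frac{1}{2}\right) \frac{53}{65} = - \frac{53}{130}$)
$v{\left(\left(\left(-1\right) \left(-2\right) 6 - 6\right) \left(-7\right) \right)} - 36810 = - \frac{53}{130} - 36810 = - \frac{4785353}{130}$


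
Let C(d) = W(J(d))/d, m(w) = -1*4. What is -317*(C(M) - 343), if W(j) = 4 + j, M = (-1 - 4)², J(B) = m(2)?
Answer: 108731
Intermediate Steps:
m(w) = -4
J(B) = -4
M = 25 (M = (-5)² = 25)
C(d) = 0 (C(d) = (4 - 4)/d = 0/d = 0)
-317*(C(M) - 343) = -317*(0 - 343) = -317*(-343) = 108731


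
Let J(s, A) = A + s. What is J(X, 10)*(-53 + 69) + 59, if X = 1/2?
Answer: 227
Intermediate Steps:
X = ½ ≈ 0.50000
J(X, 10)*(-53 + 69) + 59 = (10 + ½)*(-53 + 69) + 59 = (21/2)*16 + 59 = 168 + 59 = 227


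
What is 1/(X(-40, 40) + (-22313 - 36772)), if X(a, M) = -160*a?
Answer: -1/52685 ≈ -1.8981e-5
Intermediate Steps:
1/(X(-40, 40) + (-22313 - 36772)) = 1/(-160*(-40) + (-22313 - 36772)) = 1/(6400 - 59085) = 1/(-52685) = -1/52685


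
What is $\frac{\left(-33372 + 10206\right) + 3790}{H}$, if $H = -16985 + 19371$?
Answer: $- \frac{9688}{1193} \approx -8.1207$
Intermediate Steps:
$H = 2386$
$\frac{\left(-33372 + 10206\right) + 3790}{H} = \frac{\left(-33372 + 10206\right) + 3790}{2386} = \left(-23166 + 3790\right) \frac{1}{2386} = \left(-19376\right) \frac{1}{2386} = - \frac{9688}{1193}$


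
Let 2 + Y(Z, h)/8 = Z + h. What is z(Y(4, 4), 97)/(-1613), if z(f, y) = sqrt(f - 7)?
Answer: -sqrt(41)/1613 ≈ -0.0039697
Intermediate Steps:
Y(Z, h) = -16 + 8*Z + 8*h (Y(Z, h) = -16 + 8*(Z + h) = -16 + (8*Z + 8*h) = -16 + 8*Z + 8*h)
z(f, y) = sqrt(-7 + f)
z(Y(4, 4), 97)/(-1613) = sqrt(-7 + (-16 + 8*4 + 8*4))/(-1613) = sqrt(-7 + (-16 + 32 + 32))*(-1/1613) = sqrt(-7 + 48)*(-1/1613) = sqrt(41)*(-1/1613) = -sqrt(41)/1613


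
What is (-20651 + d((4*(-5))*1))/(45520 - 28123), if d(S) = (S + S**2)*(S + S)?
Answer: -35851/17397 ≈ -2.0608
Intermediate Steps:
d(S) = 2*S*(S + S**2) (d(S) = (S + S**2)*(2*S) = 2*S*(S + S**2))
(-20651 + d((4*(-5))*1))/(45520 - 28123) = (-20651 + 2*((4*(-5))*1)**2*(1 + (4*(-5))*1))/(45520 - 28123) = (-20651 + 2*(-20*1)**2*(1 - 20*1))/17397 = (-20651 + 2*(-20)**2*(1 - 20))*(1/17397) = (-20651 + 2*400*(-19))*(1/17397) = (-20651 - 15200)*(1/17397) = -35851*1/17397 = -35851/17397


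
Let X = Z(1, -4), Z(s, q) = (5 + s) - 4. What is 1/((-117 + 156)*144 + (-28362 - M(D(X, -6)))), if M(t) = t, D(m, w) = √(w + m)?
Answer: -11373/258690260 + I/258690260 ≈ -4.3964e-5 + 3.8656e-9*I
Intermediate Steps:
Z(s, q) = 1 + s
X = 2 (X = 1 + 1 = 2)
D(m, w) = √(m + w)
1/((-117 + 156)*144 + (-28362 - M(D(X, -6)))) = 1/((-117 + 156)*144 + (-28362 - √(2 - 6))) = 1/(39*144 + (-28362 - √(-4))) = 1/(5616 + (-28362 - 2*I)) = 1/(-22746 - 2*I) = (-22746 + 2*I)/517380520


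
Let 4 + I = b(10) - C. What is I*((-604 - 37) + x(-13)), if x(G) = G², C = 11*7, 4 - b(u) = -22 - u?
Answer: 21240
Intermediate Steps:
b(u) = 26 + u (b(u) = 4 - (-22 - u) = 4 + (22 + u) = 26 + u)
C = 77
I = -45 (I = -4 + ((26 + 10) - 1*77) = -4 + (36 - 77) = -4 - 41 = -45)
I*((-604 - 37) + x(-13)) = -45*((-604 - 37) + (-13)²) = -45*(-641 + 169) = -45*(-472) = 21240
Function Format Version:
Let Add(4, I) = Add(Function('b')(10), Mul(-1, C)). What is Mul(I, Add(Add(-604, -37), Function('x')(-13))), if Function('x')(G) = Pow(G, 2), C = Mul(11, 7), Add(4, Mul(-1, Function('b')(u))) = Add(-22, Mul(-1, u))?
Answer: 21240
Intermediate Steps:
Function('b')(u) = Add(26, u) (Function('b')(u) = Add(4, Mul(-1, Add(-22, Mul(-1, u)))) = Add(4, Add(22, u)) = Add(26, u))
C = 77
I = -45 (I = Add(-4, Add(Add(26, 10), Mul(-1, 77))) = Add(-4, Add(36, -77)) = Add(-4, -41) = -45)
Mul(I, Add(Add(-604, -37), Function('x')(-13))) = Mul(-45, Add(Add(-604, -37), Pow(-13, 2))) = Mul(-45, Add(-641, 169)) = Mul(-45, -472) = 21240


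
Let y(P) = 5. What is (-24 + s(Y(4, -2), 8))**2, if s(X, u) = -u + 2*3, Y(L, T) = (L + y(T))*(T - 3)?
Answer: 676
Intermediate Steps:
Y(L, T) = (-3 + T)*(5 + L) (Y(L, T) = (L + 5)*(T - 3) = (5 + L)*(-3 + T) = (-3 + T)*(5 + L))
s(X, u) = 6 - u (s(X, u) = -u + 6 = 6 - u)
(-24 + s(Y(4, -2), 8))**2 = (-24 + (6 - 1*8))**2 = (-24 + (6 - 8))**2 = (-24 - 2)**2 = (-26)**2 = 676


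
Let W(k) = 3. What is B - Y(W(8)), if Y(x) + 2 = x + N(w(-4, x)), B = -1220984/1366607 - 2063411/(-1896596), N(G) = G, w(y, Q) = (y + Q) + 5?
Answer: -12455348302847/2591901369772 ≈ -4.8055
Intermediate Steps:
w(y, Q) = 5 + Q + y (w(y, Q) = (Q + y) + 5 = 5 + Q + y)
B = 504158546013/2591901369772 (B = -1220984*1/1366607 - 2063411*(-1/1896596) = -1220984/1366607 + 2063411/1896596 = 504158546013/2591901369772 ≈ 0.19451)
Y(x) = -1 + 2*x (Y(x) = -2 + (x + (5 + x - 4)) = -2 + (x + (1 + x)) = -2 + (1 + 2*x) = -1 + 2*x)
B - Y(W(8)) = 504158546013/2591901369772 - (-1 + 2*3) = 504158546013/2591901369772 - (-1 + 6) = 504158546013/2591901369772 - 1*5 = 504158546013/2591901369772 - 5 = -12455348302847/2591901369772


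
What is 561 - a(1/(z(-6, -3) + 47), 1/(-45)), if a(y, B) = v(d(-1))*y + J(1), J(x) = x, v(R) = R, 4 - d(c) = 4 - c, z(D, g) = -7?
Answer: 22401/40 ≈ 560.03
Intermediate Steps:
d(c) = c (d(c) = 4 - (4 - c) = 4 + (-4 + c) = c)
a(y, B) = 1 - y (a(y, B) = -y + 1 = 1 - y)
561 - a(1/(z(-6, -3) + 47), 1/(-45)) = 561 - (1 - 1/(-7 + 47)) = 561 - (1 - 1/40) = 561 - 1*39/40 = 561 - 39/40 = 22401/40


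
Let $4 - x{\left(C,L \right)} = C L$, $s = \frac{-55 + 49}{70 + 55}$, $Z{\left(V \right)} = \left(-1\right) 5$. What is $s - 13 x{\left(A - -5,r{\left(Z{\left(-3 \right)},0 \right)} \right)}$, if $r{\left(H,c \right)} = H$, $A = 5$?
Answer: $- \frac{87756}{125} \approx -702.05$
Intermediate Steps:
$Z{\left(V \right)} = -5$
$s = - \frac{6}{125} \approx -0.048$
$x{\left(C,L \right)} = 4 - C L$
$s - 13 x{\left(A - -5,r{\left(Z{\left(-3 \right)},0 \right)} \right)} = - \frac{6}{125} - 13 \left(4 - \left(5 - -5\right) \left(-5\right)\right) = - \frac{6}{125} - 13 \left(4 - \left(5 + 5\right) \left(-5\right)\right) = - \frac{6}{125} - 13 \left(4 - 10 \left(-5\right)\right) = - \frac{6}{125} - 13 \left(4 + 50\right) = - \frac{6}{125} - 702 = - \frac{87756}{125}$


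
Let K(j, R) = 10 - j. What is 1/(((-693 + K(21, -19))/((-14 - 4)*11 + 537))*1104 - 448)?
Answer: -113/309696 ≈ -0.00036487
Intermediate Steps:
1/(((-693 + K(21, -19))/((-14 - 4)*11 + 537))*1104 - 448) = 1/(((-693 + (10 - 1*21))/((-14 - 4)*11 + 537))*1104 - 448) = 1/(((-693 + (10 - 21))/(-18*11 + 537))*1104 - 448) = 1/(((-693 - 11)/(-198 + 537))*1104 - 448) = 1/(-704/339*1104 - 448) = 1/(-259072/113 - 448) = 1/(-309696/113) = -113/309696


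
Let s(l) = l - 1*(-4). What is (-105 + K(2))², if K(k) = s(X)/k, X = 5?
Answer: 40401/4 ≈ 10100.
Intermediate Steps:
s(l) = 4 + l (s(l) = l + 4 = 4 + l)
K(k) = 9/k (K(k) = (4 + 5)/k = 9/k)
(-105 + K(2))² = (-105 + 9/2)² = (-201/2)² = 40401/4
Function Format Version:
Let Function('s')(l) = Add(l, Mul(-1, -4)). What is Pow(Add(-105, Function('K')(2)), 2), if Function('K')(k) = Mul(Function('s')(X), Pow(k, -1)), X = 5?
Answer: Rational(40401, 4) ≈ 10100.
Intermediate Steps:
Function('s')(l) = Add(4, l) (Function('s')(l) = Add(l, 4) = Add(4, l))
Function('K')(k) = Mul(9, Pow(k, -1)) (Function('K')(k) = Mul(Add(4, 5), Pow(k, -1)) = Mul(9, Pow(k, -1)))
Pow(Add(-105, Function('K')(2)), 2) = Pow(Add(-105, Mul(9, Pow(2, -1))), 2) = Pow(Add(-105, Mul(9, Rational(1, 2))), 2) = Pow(Add(-105, Rational(9, 2)), 2) = Pow(Rational(-201, 2), 2) = Rational(40401, 4)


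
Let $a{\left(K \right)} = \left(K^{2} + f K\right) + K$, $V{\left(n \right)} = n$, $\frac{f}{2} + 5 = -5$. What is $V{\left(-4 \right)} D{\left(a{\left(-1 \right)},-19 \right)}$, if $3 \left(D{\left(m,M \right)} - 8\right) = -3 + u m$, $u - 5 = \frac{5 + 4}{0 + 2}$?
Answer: $- \frac{844}{3} \approx -281.33$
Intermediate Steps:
$f = -20$ ($f = -10 + 2 \left(-5\right) = -10 - 10 = -20$)
$a{\left(K \right)} = K^{2} - 19 K$ ($a{\left(K \right)} = \left(K^{2} - 20 K\right) + K = K^{2} - 19 K$)
$u = \frac{19}{2}$ ($u = 5 + \frac{5 + 4}{0 + 2} = 5 + \frac{9}{2} = \frac{19}{2} \approx 9.5$)
$D{\left(m,M \right)} = 7 + \frac{19 m}{6}$ ($D{\left(m,M \right)} = 8 + \frac{-3 + \frac{19 m}{2}}{3} = 8 + \left(-1 + \frac{19 m}{6}\right) = 7 + \frac{19 m}{6}$)
$V{\left(-4 \right)} D{\left(a{\left(-1 \right)},-19 \right)} = - 4 \left(7 + \frac{19 \left(- (-19 - 1)\right)}{6}\right) = - 4 \left(7 + \frac{19 \left(\left(-1\right) \left(-20\right)\right)}{6}\right) = - 4 \left(7 + \frac{19}{6} \cdot 20\right) = - 4 \left(7 + \frac{190}{3}\right) = \left(-4\right) \frac{211}{3} = - \frac{844}{3}$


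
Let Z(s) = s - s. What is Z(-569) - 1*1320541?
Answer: -1320541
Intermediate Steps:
Z(s) = 0
Z(-569) - 1*1320541 = 0 - 1*1320541 = 0 - 1320541 = -1320541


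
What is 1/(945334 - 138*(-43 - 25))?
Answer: 1/954718 ≈ 1.0474e-6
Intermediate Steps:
1/(945334 - 138*(-43 - 25)) = 1/(945334 - 138*(-68)) = 1/(945334 + 9384) = 1/954718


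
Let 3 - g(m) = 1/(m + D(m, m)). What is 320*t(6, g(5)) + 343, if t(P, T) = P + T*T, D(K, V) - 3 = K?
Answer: 844527/169 ≈ 4997.2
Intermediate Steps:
D(K, V) = 3 + K
g(m) = 3 - 1/(3 + 2*m) (g(m) = 3 - 1/(m + (3 + m)) = 3 - 1/(3 + 2*m))
t(P, T) = P + T**2
320*t(6, g(5)) + 343 = 320*(6 + (2*(4 + 3*5)/(3 + 2*5))**2) + 343 = 320*(6 + (2*(4 + 15)/(3 + 10))**2) + 343 = 320*(6 + (2*19/13)**2) + 343 = 320*(6 + (2*(1/13)*19)**2) + 343 = 320*(6 + (38/13)**2) + 343 = 320*(6 + 1444/169) + 343 = 320*(2458/169) + 343 = 786560/169 + 343 = 844527/169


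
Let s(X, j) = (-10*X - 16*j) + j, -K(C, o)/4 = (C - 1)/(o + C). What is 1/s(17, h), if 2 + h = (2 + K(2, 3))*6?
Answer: -1/248 ≈ -0.0040323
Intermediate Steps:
K(C, o) = -4*(-1 + C)/(C + o) (K(C, o) = -4*(C - 1)/(o + C) = -4*(-1 + C)/(C + o))
h = 26/5 (h = -2 + (2 + 4*(1 - 1*2)/(2 + 3))*6 = -2 + (2 + 4*(1 - 2)/5)*6 = -2 + (2 + 4*(1/5)*(-1))*6 = -2 + (2 - 4/5)*6 = -2 + (6/5)*6 = -2 + 36/5 = 26/5 ≈ 5.2000)
s(X, j) = -15*j - 10*X (s(X, j) = (-16*j - 10*X) + j = -15*j - 10*X)
1/s(17, h) = 1/(-15*26/5 - 10*17) = 1/(-78 - 170) = 1/(-248) = -1/248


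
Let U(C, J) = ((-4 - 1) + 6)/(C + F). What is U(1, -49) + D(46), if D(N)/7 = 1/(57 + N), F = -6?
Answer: -68/515 ≈ -0.13204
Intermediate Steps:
D(N) = 7/(57 + N)
U(C, J) = 1/(-6 + C) (U(C, J) = ((-4 - 1) + 6)/(C - 6) = (-5 + 6)/(-6 + C) = 1/(-6 + C))
U(1, -49) + D(46) = 1/(-6 + 1) + 7/(57 + 46) = 1/(-5) + 7/103 = -⅕ + 7*(1/103) = -⅕ + 7/103 = -68/515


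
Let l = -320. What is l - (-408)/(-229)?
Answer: -73688/229 ≈ -321.78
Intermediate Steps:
l - (-408)/(-229) = -320 - (-408)/(-229) = -320 - (-408)*(-1)/229 = -320 - 3*136/229 = -320 - 408/229 = -73688/229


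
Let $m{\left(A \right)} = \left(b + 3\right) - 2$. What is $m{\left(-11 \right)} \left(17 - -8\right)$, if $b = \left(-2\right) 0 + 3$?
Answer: $100$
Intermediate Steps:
$b = 3$ ($b = 0 + 3 = 3$)
$m{\left(A \right)} = 4$ ($m{\left(A \right)} = \left(3 + 3\right) - 2 = 6 - 2 = 4$)
$m{\left(-11 \right)} \left(17 - -8\right) = 4 \left(17 - -8\right) = 4 \left(17 + 8\right) = 4 \cdot 25 = 100$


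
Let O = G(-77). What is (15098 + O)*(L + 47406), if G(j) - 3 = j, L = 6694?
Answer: 812798400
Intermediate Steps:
G(j) = 3 + j
O = -74 (O = 3 - 77 = -74)
(15098 + O)*(L + 47406) = (15098 - 74)*(6694 + 47406) = 15024*54100 = 812798400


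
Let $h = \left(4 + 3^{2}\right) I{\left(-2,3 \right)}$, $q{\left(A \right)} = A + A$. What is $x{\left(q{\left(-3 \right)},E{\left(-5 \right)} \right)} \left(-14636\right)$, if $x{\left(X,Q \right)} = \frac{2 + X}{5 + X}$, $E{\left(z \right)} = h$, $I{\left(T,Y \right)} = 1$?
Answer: $-58544$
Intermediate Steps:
$q{\left(A \right)} = 2 A$
$h = 13$ ($h = \left(4 + 3^{2}\right) 1 = \left(4 + 9\right) 1 = 13 \cdot 1 = 13$)
$E{\left(z \right)} = 13$
$x{\left(X,Q \right)} = \frac{2 + X}{5 + X}$
$x{\left(q{\left(-3 \right)},E{\left(-5 \right)} \right)} \left(-14636\right) = \frac{2 + 2 \left(-3\right)}{5 + 2 \left(-3\right)} \left(-14636\right) = \frac{2 - 6}{5 - 6} \left(-14636\right) = \frac{1}{-1} \left(-4\right) \left(-14636\right) = \left(-1\right) \left(-4\right) \left(-14636\right) = 4 \left(-14636\right) = -58544$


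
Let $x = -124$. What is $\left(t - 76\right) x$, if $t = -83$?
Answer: $19716$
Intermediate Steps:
$\left(t - 76\right) x = \left(-83 - 76\right) \left(-124\right) = \left(-159\right) \left(-124\right) = 19716$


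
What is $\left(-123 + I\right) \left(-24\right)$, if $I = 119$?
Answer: $96$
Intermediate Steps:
$\left(-123 + I\right) \left(-24\right) = \left(-123 + 119\right) \left(-24\right) = \left(-4\right) \left(-24\right) = 96$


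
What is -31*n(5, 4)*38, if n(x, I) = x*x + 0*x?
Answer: -29450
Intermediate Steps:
n(x, I) = x² (n(x, I) = x² + 0 = x²)
-31*n(5, 4)*38 = -31*5²*38 = -31*25*38 = -775*38 = -29450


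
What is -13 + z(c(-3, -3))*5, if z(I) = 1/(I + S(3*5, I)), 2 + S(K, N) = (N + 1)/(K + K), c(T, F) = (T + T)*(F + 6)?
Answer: -8171/617 ≈ -13.243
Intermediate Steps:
c(T, F) = 2*T*(6 + F) (c(T, F) = (2*T)*(6 + F) = 2*T*(6 + F))
S(K, N) = -2 + (1 + N)/(2*K) (S(K, N) = -2 + (N + 1)/(K + K) = -2 + (1 + N)/((2*K)) = -2 + (1 + N)*(1/(2*K)) = -2 + (1 + N)/(2*K))
z(I) = 1/(-59/30 + 31*I/30) (z(I) = 1/(I + (1 + I - 12*5)/(2*((3*5)))) = 1/(I + (½)*(1 + I - 4*15)/15) = 1/(I + (½)*(1/15)*(1 + I - 60)) = 1/(I + (½)*(1/15)*(-59 + I)) = 1/(I + (-59/30 + I/30)) = 1/(-59/30 + 31*I/30))
-13 + z(c(-3, -3))*5 = -13 + (30/(-59 + 31*(2*(-3)*(6 - 3))))*5 = -13 + (30/(-59 + 31*(2*(-3)*3)))*5 = -13 + (30/(-59 + 31*(-18)))*5 = -13 + (30/(-59 - 558))*5 = -13 + (30/(-617))*5 = -13 + (30*(-1/617))*5 = -13 - 30/617*5 = -13 - 150/617 = -8171/617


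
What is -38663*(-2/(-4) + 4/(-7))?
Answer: 38663/14 ≈ 2761.6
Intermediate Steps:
-38663*(-2/(-4) + 4/(-7)) = -38663*(-2*(-¼) + 4*(-⅐)) = -38663*(½ - 4/7) = -38663*(-1/14) = 38663/14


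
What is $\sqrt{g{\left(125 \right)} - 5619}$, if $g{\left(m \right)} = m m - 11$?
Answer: $\sqrt{9995} \approx 99.975$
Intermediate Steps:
$g{\left(m \right)} = -11 + m^{2}$ ($g{\left(m \right)} = m^{2} - 11 = -11 + m^{2}$)
$\sqrt{g{\left(125 \right)} - 5619} = \sqrt{\left(-11 + 125^{2}\right) - 5619} = \sqrt{\left(-11 + 15625\right) - 5619} = \sqrt{15614 - 5619} = \sqrt{9995}$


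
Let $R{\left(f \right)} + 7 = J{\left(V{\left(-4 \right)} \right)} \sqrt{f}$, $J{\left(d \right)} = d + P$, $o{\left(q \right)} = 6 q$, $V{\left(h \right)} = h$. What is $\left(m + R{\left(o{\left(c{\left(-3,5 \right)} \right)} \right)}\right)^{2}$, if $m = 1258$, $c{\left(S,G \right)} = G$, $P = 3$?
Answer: $\left(1251 - \sqrt{30}\right)^{2} \approx 1.5513 \cdot 10^{6}$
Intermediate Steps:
$J{\left(d \right)} = 3 + d$ ($J{\left(d \right)} = d + 3 = 3 + d$)
$R{\left(f \right)} = -7 - \sqrt{f}$ ($R{\left(f \right)} = -7 + \left(3 - 4\right) \sqrt{f} = -7 - \sqrt{f}$)
$\left(m + R{\left(o{\left(c{\left(-3,5 \right)} \right)} \right)}\right)^{2} = \left(1258 - \left(7 + \sqrt{6 \cdot 5}\right)\right)^{2} = \left(1258 - \left(7 + \sqrt{30}\right)\right)^{2} = \left(1251 - \sqrt{30}\right)^{2}$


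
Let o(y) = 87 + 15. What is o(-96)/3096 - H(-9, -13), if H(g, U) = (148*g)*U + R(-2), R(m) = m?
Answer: -8934007/516 ≈ -17314.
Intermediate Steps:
o(y) = 102
H(g, U) = -2 + 148*U*g (H(g, U) = (148*g)*U - 2 = 148*U*g - 2 = -2 + 148*U*g)
o(-96)/3096 - H(-9, -13) = 102/3096 - (-2 + 148*(-13)*(-9)) = 102*(1/3096) - (-2 + 17316) = 17/516 - 1*17314 = 17/516 - 17314 = -8934007/516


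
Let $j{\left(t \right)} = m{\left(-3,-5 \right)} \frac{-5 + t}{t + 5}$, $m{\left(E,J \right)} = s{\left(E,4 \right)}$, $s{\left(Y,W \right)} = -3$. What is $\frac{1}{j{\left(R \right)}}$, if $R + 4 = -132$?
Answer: $- \frac{131}{423} \approx -0.30969$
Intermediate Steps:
$R = -136$ ($R = -4 - 132 = -136$)
$m{\left(E,J \right)} = -3$
$j{\left(t \right)} = - \frac{3 \left(-5 + t\right)}{5 + t}$ ($j{\left(t \right)} = - 3 \frac{-5 + t}{t + 5} = - 3 \frac{-5 + t}{5 + t} = - \frac{3 \left(-5 + t\right)}{5 + t}$)
$\frac{1}{j{\left(R \right)}} = \frac{1}{3 \frac{1}{5 - 136} \left(5 - -136\right)} = \frac{1}{3 \frac{1}{-131} \left(5 + 136\right)} = \frac{1}{3 \left(- \frac{1}{131}\right) 141} = \frac{1}{- \frac{423}{131}} = - \frac{131}{423}$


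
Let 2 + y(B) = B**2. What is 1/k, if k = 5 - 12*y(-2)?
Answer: -1/19 ≈ -0.052632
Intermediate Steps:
y(B) = -2 + B**2
k = -19 (k = 5 - 12*(-2 + (-2)**2) = 5 - 12*(-2 + 4) = 5 - 12*2 = 5 - 24 = -19)
1/k = 1/(-19) = -1/19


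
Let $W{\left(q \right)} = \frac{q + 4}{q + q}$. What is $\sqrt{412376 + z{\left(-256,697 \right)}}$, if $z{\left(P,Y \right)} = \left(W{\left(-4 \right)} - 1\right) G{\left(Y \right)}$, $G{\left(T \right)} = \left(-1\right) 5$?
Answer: $\sqrt{412381} \approx 642.17$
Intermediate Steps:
$G{\left(T \right)} = -5$
$W{\left(q \right)} = \frac{4 + q}{2 q}$
$z{\left(P,Y \right)} = 5$ ($z{\left(P,Y \right)} = \left(\frac{4 - 4}{2 \left(-4\right)} - 1\right) \left(-5\right) = \left(\frac{1}{2} \left(- \frac{1}{4}\right) 0 - 1\right) \left(-5\right) = \left(0 - 1\right) \left(-5\right) = \left(-1\right) \left(-5\right) = 5$)
$\sqrt{412376 + z{\left(-256,697 \right)}} = \sqrt{412376 + 5} = \sqrt{412381}$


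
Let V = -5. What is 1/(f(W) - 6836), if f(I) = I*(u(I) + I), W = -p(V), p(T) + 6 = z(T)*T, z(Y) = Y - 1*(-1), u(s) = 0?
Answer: -1/6640 ≈ -0.00015060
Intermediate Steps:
z(Y) = 1 + Y (z(Y) = Y + 1 = 1 + Y)
p(T) = -6 + T*(1 + T) (p(T) = -6 + (1 + T)*T = -6 + T*(1 + T))
W = -14 (W = -(-6 - 5*(1 - 5)) = -(-6 - 5*(-4)) = -(-6 + 20) = -1*14 = -14)
f(I) = I² (f(I) = I*(0 + I) = I*I = I²)
1/(f(W) - 6836) = 1/((-14)² - 6836) = 1/(196 - 6836) = 1/(-6640) = -1/6640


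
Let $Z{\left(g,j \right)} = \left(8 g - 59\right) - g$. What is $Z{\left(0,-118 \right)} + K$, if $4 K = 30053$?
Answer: $\frac{29817}{4} \approx 7454.3$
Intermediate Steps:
$K = \frac{30053}{4}$ ($K = \frac{1}{4} \cdot 30053 = \frac{30053}{4} \approx 7513.3$)
$Z{\left(g,j \right)} = -59 + 7 g$ ($Z{\left(g,j \right)} = \left(-59 + 8 g\right) - g = -59 + 7 g$)
$Z{\left(0,-118 \right)} + K = \left(-59 + 7 \cdot 0\right) + \frac{30053}{4} = \left(-59 + 0\right) + \frac{30053}{4} = -59 + \frac{30053}{4} = \frac{29817}{4}$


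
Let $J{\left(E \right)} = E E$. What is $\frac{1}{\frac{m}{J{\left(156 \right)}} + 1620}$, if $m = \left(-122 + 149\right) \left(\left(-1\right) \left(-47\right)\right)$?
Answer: $\frac{2704}{4380621} \approx 0.00061726$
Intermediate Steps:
$J{\left(E \right)} = E^{2}$
$m = 1269$ ($m = 27 \cdot 47 = 1269$)
$\frac{1}{\frac{m}{J{\left(156 \right)}} + 1620} = \frac{1}{\frac{1269}{156^{2}} + 1620} = \frac{1}{\frac{1269}{24336} + 1620} = \frac{1}{1269 \cdot \frac{1}{24336} + 1620} = \frac{1}{\frac{141}{2704} + 1620} = \frac{1}{\frac{4380621}{2704}} = \frac{2704}{4380621}$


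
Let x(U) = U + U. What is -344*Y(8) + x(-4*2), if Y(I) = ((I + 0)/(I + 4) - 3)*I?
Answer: 19216/3 ≈ 6405.3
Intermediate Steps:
x(U) = 2*U
Y(I) = I*(-3 + I/(4 + I)) (Y(I) = (I/(4 + I) - 3)*I = (-3 + I/(4 + I))*I = I*(-3 + I/(4 + I)))
-344*Y(8) + x(-4*2) = -(-688)*8*(6 + 8)/(4 + 8) + 2*(-4*2) = -(-688)*8*14/12 + 2*(-8) = -(-688)*8*14/12 - 16 = -344*(-56/3) - 16 = 19264/3 - 16 = 19216/3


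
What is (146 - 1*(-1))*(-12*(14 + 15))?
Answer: -51156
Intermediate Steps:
(146 - 1*(-1))*(-12*(14 + 15)) = (146 + 1)*(-12*29) = 147*(-348) = -51156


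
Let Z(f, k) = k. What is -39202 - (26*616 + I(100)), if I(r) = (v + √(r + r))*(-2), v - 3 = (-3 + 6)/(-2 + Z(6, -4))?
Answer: -55213 + 20*√2 ≈ -55185.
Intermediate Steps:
v = 5/2 (v = 3 + (-3 + 6)/(-2 - 4) = 3 + 3/(-6) = 3 + 3*(-⅙) = 3 - ½ = 5/2 ≈ 2.5000)
I(r) = -5 - 2*√2*√r (I(r) = (5/2 + √(r + r))*(-2) = (5/2 + √(2*r))*(-2) = (5/2 + √2*√r)*(-2) = -5 - 2*√2*√r)
-39202 - (26*616 + I(100)) = -39202 - (26*616 + (-5 - 2*√2*√100)) = -39202 - (16016 + (-5 - 2*√2*10)) = -39202 - (16016 + (-5 - 20*√2)) = -39202 - (16011 - 20*√2) = -39202 + (-16011 + 20*√2) = -55213 + 20*√2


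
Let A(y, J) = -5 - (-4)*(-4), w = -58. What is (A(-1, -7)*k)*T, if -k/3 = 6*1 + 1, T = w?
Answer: -25578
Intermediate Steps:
A(y, J) = -21 (A(y, J) = -5 - 1*16 = -5 - 16 = -21)
T = -58
k = -21 (k = -3*(6*1 + 1) = -3*(6 + 1) = -3*7 = -21)
(A(-1, -7)*k)*T = -21*(-21)*(-58) = 441*(-58) = -25578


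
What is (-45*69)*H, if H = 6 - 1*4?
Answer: -6210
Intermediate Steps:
H = 2 (H = 6 - 4 = 2)
(-45*69)*H = -45*69*2 = -3105*2 = -6210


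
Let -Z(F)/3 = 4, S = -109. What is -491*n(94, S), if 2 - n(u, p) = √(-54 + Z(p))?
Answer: -982 + 491*I*√66 ≈ -982.0 + 3988.9*I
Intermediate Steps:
Z(F) = -12 (Z(F) = -3*4 = -12)
n(u, p) = 2 - I*√66 (n(u, p) = 2 - √(-54 - 12) = 2 - √(-66) = 2 - I*√66)
-491*n(94, S) = -491*(2 - I*√66) = -982 + 491*I*√66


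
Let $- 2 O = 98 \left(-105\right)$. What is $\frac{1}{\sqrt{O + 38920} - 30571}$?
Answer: $- \frac{30571}{934541976} - \frac{\sqrt{44065}}{934541976} \approx -3.2937 \cdot 10^{-5}$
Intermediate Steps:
$O = 5145$ ($O = - \frac{98 \left(-105\right)}{2} = \left(- \frac{1}{2}\right) \left(-10290\right) = 5145$)
$\frac{1}{\sqrt{O + 38920} - 30571} = \frac{1}{\sqrt{5145 + 38920} - 30571} = \frac{1}{\sqrt{44065} - 30571} = \frac{1}{-30571 + \sqrt{44065}}$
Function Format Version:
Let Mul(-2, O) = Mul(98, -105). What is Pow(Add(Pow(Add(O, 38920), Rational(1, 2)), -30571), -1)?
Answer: Add(Rational(-30571, 934541976), Mul(Rational(-1, 934541976), Pow(44065, Rational(1, 2)))) ≈ -3.2937e-5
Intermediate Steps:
O = 5145 (O = Mul(Rational(-1, 2), Mul(98, -105)) = Mul(Rational(-1, 2), -10290) = 5145)
Pow(Add(Pow(Add(O, 38920), Rational(1, 2)), -30571), -1) = Pow(Add(Pow(Add(5145, 38920), Rational(1, 2)), -30571), -1) = Pow(Add(Pow(44065, Rational(1, 2)), -30571), -1) = Pow(Add(-30571, Pow(44065, Rational(1, 2))), -1)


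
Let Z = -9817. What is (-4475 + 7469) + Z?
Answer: -6823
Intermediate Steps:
(-4475 + 7469) + Z = (-4475 + 7469) - 9817 = 2994 - 9817 = -6823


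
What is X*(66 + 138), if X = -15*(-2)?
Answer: 6120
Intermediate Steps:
X = 30
X*(66 + 138) = 30*(66 + 138) = 30*204 = 6120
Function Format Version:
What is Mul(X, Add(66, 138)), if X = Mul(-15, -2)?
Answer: 6120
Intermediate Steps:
X = 30
Mul(X, Add(66, 138)) = Mul(30, Add(66, 138)) = Mul(30, 204) = 6120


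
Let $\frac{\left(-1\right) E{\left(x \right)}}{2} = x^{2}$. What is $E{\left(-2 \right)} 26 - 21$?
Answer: $-229$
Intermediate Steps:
$E{\left(x \right)} = - 2 x^{2}$
$E{\left(-2 \right)} 26 - 21 = - 2 \left(-2\right)^{2} \cdot 26 - 21 = \left(-2\right) 4 \cdot 26 - 21 = \left(-8\right) 26 - 21 = -208 - 21 = -229$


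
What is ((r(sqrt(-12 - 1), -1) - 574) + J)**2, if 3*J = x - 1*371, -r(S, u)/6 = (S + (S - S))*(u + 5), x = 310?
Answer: 3111697/9 + 28528*I*sqrt(13) ≈ 3.4574e+5 + 1.0286e+5*I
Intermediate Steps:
r(S, u) = -6*S*(5 + u) (r(S, u) = -6*(S + (S - S))*(u + 5) = -6*(S + 0)*(5 + u) = -6*S*(5 + u))
J = -61/3 (J = (310 - 1*371)/3 = (310 - 371)/3 = (1/3)*(-61) = -61/3 ≈ -20.333)
((r(sqrt(-12 - 1), -1) - 574) + J)**2 = ((-6*sqrt(-12 - 1)*(5 - 1) - 574) - 61/3)**2 = ((-6*sqrt(-13)*4 - 574) - 61/3)**2 = ((-6*I*sqrt(13)*4 - 574) - 61/3)**2 = ((-24*I*sqrt(13) - 574) - 61/3)**2 = ((-574 - 24*I*sqrt(13)) - 61/3)**2 = (-1783/3 - 24*I*sqrt(13))**2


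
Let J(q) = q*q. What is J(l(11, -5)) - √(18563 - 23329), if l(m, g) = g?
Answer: 25 - I*√4766 ≈ 25.0 - 69.036*I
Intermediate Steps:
J(q) = q²
J(l(11, -5)) - √(18563 - 23329) = (-5)² - √(18563 - 23329) = 25 - √(-4766) = 25 - I*√4766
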